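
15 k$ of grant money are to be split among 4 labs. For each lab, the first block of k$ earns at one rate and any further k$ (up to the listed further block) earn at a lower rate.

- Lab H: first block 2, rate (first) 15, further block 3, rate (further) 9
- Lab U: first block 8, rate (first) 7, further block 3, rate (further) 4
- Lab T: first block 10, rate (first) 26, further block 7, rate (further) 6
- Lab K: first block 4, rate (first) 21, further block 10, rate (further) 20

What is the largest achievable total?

364

Treat each block as its own option and order by rate: Lab T/T1 26 > Lab K/T1 21 > Lab K/T2 20 > Lab H/T1 15 > Lab H/T2 9 > Lab U/T1 7 > Lab T/T2 6 > Lab U/T2 4.
Lab T T1 at 26: fill all 10 ; 5 left.
Lab K T1 at 21: fill all 4 ; 1 left.
Lab K/T2: +1 of 10 at 20; pool empty.
Total = 26×10 + 21×4 + 20×1 = 364.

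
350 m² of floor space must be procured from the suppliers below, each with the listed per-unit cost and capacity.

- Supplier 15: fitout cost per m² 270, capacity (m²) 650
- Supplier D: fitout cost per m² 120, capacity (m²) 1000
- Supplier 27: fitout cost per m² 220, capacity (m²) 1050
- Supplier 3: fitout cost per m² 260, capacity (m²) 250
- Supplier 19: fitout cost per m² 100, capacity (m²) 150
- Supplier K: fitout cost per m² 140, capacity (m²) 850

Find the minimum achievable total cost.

Cheapest first:
Supplier 19 (100): use full 150 → 200 m² to go.
Supplier D at 120: take 200 of its 1000 → requirement met.
Supplier K, Supplier 27, Supplier 3, Supplier 15: unused.
Cost = 150×100 + 200×120 = 39000.

39000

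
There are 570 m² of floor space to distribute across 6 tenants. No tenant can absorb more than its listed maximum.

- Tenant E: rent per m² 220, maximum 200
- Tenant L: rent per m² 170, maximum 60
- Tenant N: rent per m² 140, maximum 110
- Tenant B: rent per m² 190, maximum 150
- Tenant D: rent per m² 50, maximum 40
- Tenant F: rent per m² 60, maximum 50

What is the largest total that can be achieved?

101100

Rank by rent per m²: Tenant E 220 > Tenant B 190 > Tenant L 170 > Tenant N 140 > Tenant F 60 > Tenant D 50.
Tenant E takes 200 to reach its cap of 200 → 370 left.
Tenant B: +150 to 150 (cap) → 220 left.
Tenant L takes 60 to reach its cap of 60 → 160 left.
Tenant N takes 110 to reach its cap of 110 → 50 left.
Tenant F takes 50 to reach its cap of 50 → 0 left.
Total = 220×200 + 170×60 + 140×110 + 190×150 + 60×50 = 101100.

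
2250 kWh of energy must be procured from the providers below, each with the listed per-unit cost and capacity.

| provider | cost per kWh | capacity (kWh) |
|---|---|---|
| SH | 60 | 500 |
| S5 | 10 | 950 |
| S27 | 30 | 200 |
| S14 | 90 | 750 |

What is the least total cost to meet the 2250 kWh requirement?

Cheapest first:
S5 (10): use full 950 ; 1300 kWh to go.
Take 200 from S27 at 30 ; need 1100 more.
SH at 60: take all 500 kWh ; 600 still needed.
S14 (90): take the remaining 600 ; done.
Cost = 950×10 + 200×30 + 500×60 + 600×90 = 99500.

99500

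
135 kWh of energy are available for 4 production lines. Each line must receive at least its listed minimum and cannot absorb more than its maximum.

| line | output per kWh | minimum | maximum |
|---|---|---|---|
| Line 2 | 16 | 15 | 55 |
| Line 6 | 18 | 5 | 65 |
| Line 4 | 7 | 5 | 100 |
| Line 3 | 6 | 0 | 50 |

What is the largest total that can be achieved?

Meeting every minimum uses 15+5+5+0 = 25 kWh, leaving 110.
Highest output per kWh first: Line 6 18 > Line 2 16 > Line 4 7 > Line 3 6.
Line 6 takes 60 more to reach its cap of 65 ; 50 left.
Line 2: +40 to 55 (cap) ; 10 left.
Line 4: +10 (room for 95) → 15. Pool exhausted.
Total = 16×55 + 18×65 + 7×15 = 2155.

2155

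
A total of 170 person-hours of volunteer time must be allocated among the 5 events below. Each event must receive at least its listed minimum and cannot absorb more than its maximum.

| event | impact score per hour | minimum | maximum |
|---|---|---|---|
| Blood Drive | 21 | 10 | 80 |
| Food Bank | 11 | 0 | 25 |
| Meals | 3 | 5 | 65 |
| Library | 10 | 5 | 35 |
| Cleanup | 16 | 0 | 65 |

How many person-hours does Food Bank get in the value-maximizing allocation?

Meeting every minimum uses 10+0+5+5+0 = 20 person-hours, leaving 150.
Order the events by impact score per hour: Blood Drive 21 > Cleanup 16 > Food Bank 11 > Library 10 > Meals 3.
Give Blood Drive 70 more to hit its cap of 80 → 80 left.
Cleanup: +65 to 65 (cap) → 15 left.
Only 15 left; Food Bank takes them to reach 15.

15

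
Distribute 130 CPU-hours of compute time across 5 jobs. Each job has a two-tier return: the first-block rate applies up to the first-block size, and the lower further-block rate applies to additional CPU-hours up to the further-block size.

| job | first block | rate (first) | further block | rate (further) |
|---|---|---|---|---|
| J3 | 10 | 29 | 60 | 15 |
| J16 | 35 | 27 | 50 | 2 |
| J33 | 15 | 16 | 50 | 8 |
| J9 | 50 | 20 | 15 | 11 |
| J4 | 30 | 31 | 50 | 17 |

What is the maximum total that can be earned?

3250

Treat each block as its own option and order by rate: J4/tier1 31 > J3/tier1 29 > J16/tier1 27 > J9/tier1 20 > J4/tier2 17 > J33/tier1 16 > J3/tier2 15 > J9/tier2 11 > J33/tier2 8 > J16/tier2 2.
J4 tier1 at 31: fill all 30 → 100 left.
J3 tier1 at 29: fill all 10 → 90 left.
J16 tier1 at 27: fill all 35 → 55 left.
J9 tier1 at 20: fill all 50 → 5 left.
J4/tier2: +5 of 50 at 17; pool empty.
Total = 31×30 + 29×10 + 27×35 + 20×50 + 17×5 = 3250.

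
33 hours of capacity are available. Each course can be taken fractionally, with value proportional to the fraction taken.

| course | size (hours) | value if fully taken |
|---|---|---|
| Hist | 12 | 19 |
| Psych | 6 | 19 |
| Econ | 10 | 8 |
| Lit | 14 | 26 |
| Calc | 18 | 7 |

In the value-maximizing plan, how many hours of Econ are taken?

Best value per unit of size first: Psych 19/6≈3.17, Lit 26/14≈1.86, Hist 19/12≈1.58, Econ 8/10≈0.8, Calc 7/18≈0.389.
Take all of Psych (6 hours, value 19) ; 27 hours left.
All 14 hours of Lit fit (value 26) ; 13 remain.
Take all of Hist (12 hours, value 19) ; 1 hours left.
Only 1 hours remain; take 1/10 of Econ for value 8×1/10 = 0.8.

1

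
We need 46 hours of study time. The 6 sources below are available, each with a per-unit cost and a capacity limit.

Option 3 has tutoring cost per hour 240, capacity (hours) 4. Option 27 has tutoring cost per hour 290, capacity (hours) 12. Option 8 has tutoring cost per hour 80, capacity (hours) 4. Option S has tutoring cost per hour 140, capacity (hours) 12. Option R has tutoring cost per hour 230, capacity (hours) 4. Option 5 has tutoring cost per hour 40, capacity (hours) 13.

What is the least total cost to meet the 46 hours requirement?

Fill from the cheapest source first.
Take 13 from Option 5 at 40 → need 33 more.
Option 8 (80): use full 4 → 29 hours to go.
Option S at 140: take all 12 hours → 17 still needed.
Option R (230): use full 4 → 13 hours to go.
Option 3 (240): use full 4 → 9 hours to go.
Option 27 (290): take the remaining 9 → done.
Cost = 13×40 + 4×80 + 12×140 + 4×230 + 4×240 + 9×290 = 7010.

7010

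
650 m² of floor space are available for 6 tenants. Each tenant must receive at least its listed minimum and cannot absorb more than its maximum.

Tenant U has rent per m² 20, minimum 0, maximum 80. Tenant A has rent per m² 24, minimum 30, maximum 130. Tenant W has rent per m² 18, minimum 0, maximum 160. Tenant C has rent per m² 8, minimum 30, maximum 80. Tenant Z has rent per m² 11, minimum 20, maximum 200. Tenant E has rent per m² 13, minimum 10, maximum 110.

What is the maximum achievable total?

10810

Meeting every minimum uses 0+30+0+30+20+10 = 90 m², leaving 560.
Highest rent per m² first: Tenant A 24 > Tenant U 20 > Tenant W 18 > Tenant E 13 > Tenant Z 11 > Tenant C 8.
Tenant A takes 100 more to reach its cap of 130 → 460 left.
Give Tenant U 80 more to hit its cap of 80 → 380 left.
Give Tenant W 160 more to hit its cap of 160 → 220 left.
Give Tenant E 100 more to hit its cap of 110 → 120 left.
Only 120 left; Tenant Z takes them to reach 140.
Total = 20×80 + 24×130 + 18×160 + 8×30 + 11×140 + 13×110 = 10810.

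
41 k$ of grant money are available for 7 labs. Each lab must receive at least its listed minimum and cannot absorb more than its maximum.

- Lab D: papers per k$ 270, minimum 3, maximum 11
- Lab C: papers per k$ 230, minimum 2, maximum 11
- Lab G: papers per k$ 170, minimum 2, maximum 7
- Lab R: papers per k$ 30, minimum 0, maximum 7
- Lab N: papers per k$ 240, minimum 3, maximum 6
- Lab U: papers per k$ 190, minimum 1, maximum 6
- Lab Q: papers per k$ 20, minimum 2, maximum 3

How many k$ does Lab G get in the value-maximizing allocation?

5

Meeting every minimum uses 3+2+2+0+3+1+2 = 13 k$, leaving 28.
Rank by papers per k$: Lab D 270 > Lab N 240 > Lab C 230 > Lab U 190 > Lab G 170 > Lab R 30 > Lab Q 20.
Lab D takes 8 more to reach its cap of 11 → 20 left.
Lab N takes 3 more to reach its cap of 6 → 17 left.
Lab C takes 9 more to reach its cap of 11 → 8 left.
Give Lab U 5 more to hit its cap of 6 → 3 left.
Only 3 left; Lab G takes them to reach 5.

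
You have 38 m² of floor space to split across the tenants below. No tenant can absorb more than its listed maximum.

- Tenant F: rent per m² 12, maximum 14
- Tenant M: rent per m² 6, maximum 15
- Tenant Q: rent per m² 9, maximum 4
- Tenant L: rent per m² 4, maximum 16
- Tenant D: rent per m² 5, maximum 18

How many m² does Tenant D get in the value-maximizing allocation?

5

Highest rent per m² first: Tenant F 12 > Tenant Q 9 > Tenant M 6 > Tenant D 5 > Tenant L 4.
Tenant F takes 14 to reach its cap of 14 ; 24 left.
Tenant Q: +4 to 4 (cap) ; 20 left.
Give Tenant M 15 to hit its cap of 15 ; 5 left.
Only 5 left; Tenant D takes them to reach 5.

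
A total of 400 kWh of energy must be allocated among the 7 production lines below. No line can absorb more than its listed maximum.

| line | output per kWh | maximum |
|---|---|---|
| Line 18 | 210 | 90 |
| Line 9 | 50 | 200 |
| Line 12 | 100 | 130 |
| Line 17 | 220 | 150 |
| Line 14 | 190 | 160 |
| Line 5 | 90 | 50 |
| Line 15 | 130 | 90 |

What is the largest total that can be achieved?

Order the production lines by output per kWh: Line 17 220 > Line 18 210 > Line 14 190 > Line 15 130 > Line 12 100 > Line 5 90 > Line 9 50.
Give Line 17 150 to hit its cap of 150 — 250 left.
Line 18 takes 90 to reach its cap of 90 — 160 left.
Give Line 14 160 to hit its cap of 160 — 0 left.
Total = 210×90 + 220×150 + 190×160 = 82300.

82300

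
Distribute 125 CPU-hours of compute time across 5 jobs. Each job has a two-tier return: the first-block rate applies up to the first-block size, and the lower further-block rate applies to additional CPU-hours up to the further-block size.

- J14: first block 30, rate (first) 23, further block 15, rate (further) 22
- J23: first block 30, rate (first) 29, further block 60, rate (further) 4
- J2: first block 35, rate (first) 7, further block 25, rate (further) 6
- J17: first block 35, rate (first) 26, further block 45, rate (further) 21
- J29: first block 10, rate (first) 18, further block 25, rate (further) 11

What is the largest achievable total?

Treat each block as its own option and order by rate: J23/tier1 29 > J17/tier1 26 > J14/tier1 23 > J14/tier2 22 > J17/tier2 21 > J29/tier1 18 > J29/tier2 11 > J2/tier1 7 > J2/tier2 6 > J23/tier2 4.
J23 tier1 at 29: fill all 30 ; 95 left.
Fill J17 tier1 block (35 at 26) ; 60 left.
J14 tier1 at 23: fill all 30 ; 30 left.
Fill J14 tier2 block (15 at 22) ; 15 left.
J17/tier2: +15 of 45 at 21; pool empty.
Total = 29×30 + 26×35 + 23×30 + 22×15 + 21×15 = 3115.

3115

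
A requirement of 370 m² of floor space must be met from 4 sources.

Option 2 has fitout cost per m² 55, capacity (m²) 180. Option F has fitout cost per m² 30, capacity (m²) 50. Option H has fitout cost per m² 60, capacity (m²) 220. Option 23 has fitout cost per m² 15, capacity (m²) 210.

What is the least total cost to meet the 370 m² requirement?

10700

Use sources in increasing cost order.
Take 210 from Option 23 at 15 → need 160 more.
Option F (30): use full 50 → 110 m² to go.
Take 110 from Option 2 at 55 to finish.
Option H: unused.
Cost = 210×15 + 50×30 + 110×55 = 10700.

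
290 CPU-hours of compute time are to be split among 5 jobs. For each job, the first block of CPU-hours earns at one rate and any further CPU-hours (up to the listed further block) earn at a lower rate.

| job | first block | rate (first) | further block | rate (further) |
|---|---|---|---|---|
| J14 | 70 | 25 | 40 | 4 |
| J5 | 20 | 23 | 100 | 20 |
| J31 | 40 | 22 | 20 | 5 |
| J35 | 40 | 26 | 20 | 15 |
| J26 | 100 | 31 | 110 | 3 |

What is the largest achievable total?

Order all 10 blocks by rate: J26/tier1 31 > J35/tier1 26 > J14/tier1 25 > J5/tier1 23 > J31/tier1 22 > J5/tier2 20 > J35/tier2 15 > J31/tier2 5 > J14/tier2 4 > J26/tier2 3.
J26 tier1 at 31: fill all 100 ; 190 left.
Fill J35 tier1 block (40 at 26) ; 150 left.
J14 tier1 at 25: fill all 70 ; 80 left.
Fill J5 tier1 block (20 at 23) ; 60 left.
J31/tier1 (22): +40 ; 20 left.
20 remain; put them into J5 tier2 at 20.
Total = 31×100 + 26×40 + 25×70 + 23×20 + 22×40 + 20×20 = 7630.

7630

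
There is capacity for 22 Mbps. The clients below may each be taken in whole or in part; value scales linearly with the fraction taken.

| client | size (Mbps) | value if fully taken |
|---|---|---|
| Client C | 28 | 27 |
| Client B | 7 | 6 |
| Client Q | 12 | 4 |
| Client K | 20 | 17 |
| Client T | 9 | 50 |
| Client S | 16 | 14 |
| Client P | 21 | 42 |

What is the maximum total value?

Sort by value density: Client T 50/9≈5.56, Client P 42/21≈2, Client C 27/28≈0.964, Client S 14/16≈0.875, Client B 6/7≈0.857, Client K 17/20≈0.85, Client Q 4/12≈0.333.
Take all of Client T (9 Mbps, value 50) — 13 Mbps left.
Only 13 Mbps remain; take 13/21 of Client P for value 42×13/21 = 26.
Total value = 76.

76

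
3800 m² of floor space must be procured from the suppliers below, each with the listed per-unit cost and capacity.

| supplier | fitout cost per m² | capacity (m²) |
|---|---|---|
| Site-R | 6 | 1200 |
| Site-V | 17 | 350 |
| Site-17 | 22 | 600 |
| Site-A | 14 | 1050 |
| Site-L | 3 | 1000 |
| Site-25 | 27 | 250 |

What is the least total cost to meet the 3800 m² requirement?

35250

Fill from the cheapest supplier first.
Site-L at 3: take all 1000 m² ; 2800 still needed.
Site-R at 6: take all 1200 m² ; 1600 still needed.
Take 1050 from Site-A at 14 ; need 550 more.
Site-V at 17: take all 350 m² ; 200 still needed.
Site-17 (22): take the remaining 200 ; done.
Site-25: unused.
Cost = 1000×3 + 1200×6 + 1050×14 + 350×17 + 200×22 = 35250.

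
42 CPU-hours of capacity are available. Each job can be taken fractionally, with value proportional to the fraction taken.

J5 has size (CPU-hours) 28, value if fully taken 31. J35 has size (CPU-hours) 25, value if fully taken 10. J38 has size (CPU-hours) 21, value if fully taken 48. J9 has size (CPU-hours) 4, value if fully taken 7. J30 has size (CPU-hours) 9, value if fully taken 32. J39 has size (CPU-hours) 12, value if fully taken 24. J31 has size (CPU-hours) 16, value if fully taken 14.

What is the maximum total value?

Rank by value-to-size ratio: J30 32/9≈3.56, J38 48/21≈2.29, J39 24/12≈2, J9 7/4≈1.75, J5 31/28≈1.11, J31 14/16≈0.875, J35 10/25≈0.4.
Take all of J30 (9 CPU-hours, value 32) — 33 CPU-hours left.
J38: take in full, 21 CPU-hours for value 48 — 12 left.
J39: take in full, 12 CPU-hours for value 24 — 0 left.
Total value = 104.

104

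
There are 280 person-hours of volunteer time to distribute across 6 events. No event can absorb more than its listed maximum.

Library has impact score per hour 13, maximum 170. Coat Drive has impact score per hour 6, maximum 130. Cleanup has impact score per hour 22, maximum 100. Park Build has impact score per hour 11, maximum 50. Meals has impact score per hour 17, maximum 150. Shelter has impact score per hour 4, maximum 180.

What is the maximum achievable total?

Rank by impact score per hour: Cleanup 22 > Meals 17 > Library 13 > Park Build 11 > Coat Drive 6 > Shelter 4.
Give Cleanup 100 to hit its cap of 100 ; 180 left.
Meals: +150 to 150 (cap) ; 30 left.
Library: +30 (room for 170) → 30. Pool exhausted.
Total = 13×30 + 22×100 + 17×150 = 5140.

5140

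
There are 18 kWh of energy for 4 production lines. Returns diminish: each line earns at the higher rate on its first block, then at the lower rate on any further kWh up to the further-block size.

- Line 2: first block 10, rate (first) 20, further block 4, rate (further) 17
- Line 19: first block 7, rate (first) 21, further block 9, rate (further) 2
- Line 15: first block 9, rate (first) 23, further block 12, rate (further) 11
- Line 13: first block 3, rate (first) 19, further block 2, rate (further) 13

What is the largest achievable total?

394

Rank every tier by rate: Line 15/T1 23 > Line 19/T1 21 > Line 2/T1 20 > Line 13/T1 19 > Line 2/T2 17 > Line 13/T2 13 > Line 15/T2 11 > Line 19/T2 2.
Line 15 T1 at 23: fill all 9 ; 9 left.
Fill Line 19 T1 block (7 at 21) ; 2 left.
Line 2/T1: +2 of 10 at 20; pool empty.
Total = 23×9 + 21×7 + 20×2 = 394.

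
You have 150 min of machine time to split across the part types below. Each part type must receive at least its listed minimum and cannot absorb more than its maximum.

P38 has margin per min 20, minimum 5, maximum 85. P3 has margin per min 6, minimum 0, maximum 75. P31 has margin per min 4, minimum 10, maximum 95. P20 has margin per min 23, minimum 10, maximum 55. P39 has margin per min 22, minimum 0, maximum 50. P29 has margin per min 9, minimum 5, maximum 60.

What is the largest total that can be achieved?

Meeting every minimum uses 5+0+10+10+0+5 = 30 min, leaving 120.
Order the part types by margin per min: P20 23 > P39 22 > P38 20 > P29 9 > P3 6 > P31 4.
Give P20 45 more to hit its cap of 55 → 75 left.
P39 takes 50 more to reach its cap of 50 → 25 left.
P38: +25 (room for 80) → 30. Pool exhausted.
Total = 20×30 + 4×10 + 23×55 + 22×50 + 9×5 = 3050.

3050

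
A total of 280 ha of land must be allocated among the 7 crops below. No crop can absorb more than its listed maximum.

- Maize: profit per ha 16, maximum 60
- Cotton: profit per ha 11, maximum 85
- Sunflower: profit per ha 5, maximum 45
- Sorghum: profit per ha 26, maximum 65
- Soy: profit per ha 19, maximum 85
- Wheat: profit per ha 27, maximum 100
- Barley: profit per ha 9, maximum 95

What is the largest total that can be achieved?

Highest profit per ha first: Wheat 27 > Sorghum 26 > Soy 19 > Maize 16 > Cotton 11 > Barley 9 > Sunflower 5.
Wheat: +100 to 100 (cap) ; 180 left.
Sorghum takes 65 to reach its cap of 65 ; 115 left.
Soy: +85 to 85 (cap) ; 30 left.
Maize has room for 60 but only 30 remain, so it gets 30.
Total = 16×30 + 26×65 + 19×85 + 27×100 = 6485.

6485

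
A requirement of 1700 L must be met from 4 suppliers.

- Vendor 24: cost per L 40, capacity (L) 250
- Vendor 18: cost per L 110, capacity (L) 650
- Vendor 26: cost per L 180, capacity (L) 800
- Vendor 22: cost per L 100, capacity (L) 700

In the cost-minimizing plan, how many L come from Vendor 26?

Use suppliers in increasing cost order.
Vendor 24 (40): use full 250 → 1450 L to go.
Vendor 22 at 100: take all 700 L → 750 still needed.
Vendor 18 at 110: take all 650 L → 100 still needed.
Vendor 26 at 180: take 100 of its 800 → requirement met.

100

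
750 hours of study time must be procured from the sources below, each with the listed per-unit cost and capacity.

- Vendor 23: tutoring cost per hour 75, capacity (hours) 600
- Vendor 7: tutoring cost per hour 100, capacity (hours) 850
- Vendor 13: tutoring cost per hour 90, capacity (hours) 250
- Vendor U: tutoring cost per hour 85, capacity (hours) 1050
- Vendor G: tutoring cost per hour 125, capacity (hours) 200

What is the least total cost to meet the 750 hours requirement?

57750

Cheapest first:
Vendor 23 at 75: take all 600 hours ; 150 still needed.
Vendor U at 85: take 150 of its 1050 ; requirement met.
Vendor 13, Vendor 7, Vendor G: unused.
Cost = 600×75 + 150×85 = 57750.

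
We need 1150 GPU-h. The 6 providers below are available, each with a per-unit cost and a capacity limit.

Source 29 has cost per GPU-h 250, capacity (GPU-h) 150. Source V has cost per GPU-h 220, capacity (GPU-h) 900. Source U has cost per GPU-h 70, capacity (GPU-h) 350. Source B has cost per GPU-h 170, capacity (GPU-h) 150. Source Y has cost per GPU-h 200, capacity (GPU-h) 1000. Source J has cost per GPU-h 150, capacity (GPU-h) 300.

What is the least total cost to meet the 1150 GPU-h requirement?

165000

Use providers in increasing cost order.
Source U (70): use full 350 — 800 GPU-h to go.
Take 300 from Source J at 150 — need 500 more.
Take 150 from Source B at 170 — need 350 more.
Source Y (200): take the remaining 350 — done.
Source V, Source 29: unused.
Cost = 350×70 + 300×150 + 150×170 + 350×200 = 165000.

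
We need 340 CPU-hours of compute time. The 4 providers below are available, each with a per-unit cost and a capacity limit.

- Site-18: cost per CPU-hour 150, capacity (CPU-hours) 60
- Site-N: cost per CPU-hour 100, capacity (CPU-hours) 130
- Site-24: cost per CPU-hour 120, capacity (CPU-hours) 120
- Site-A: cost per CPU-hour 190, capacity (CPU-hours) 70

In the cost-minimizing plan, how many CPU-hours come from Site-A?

Fill from the cheapest provider first.
Site-N at 100: take all 130 CPU-hours → 210 still needed.
Take 120 from Site-24 at 120 → need 90 more.
Take 60 from Site-18 at 150 → need 30 more.
Take 30 from Site-A at 190 to finish.

30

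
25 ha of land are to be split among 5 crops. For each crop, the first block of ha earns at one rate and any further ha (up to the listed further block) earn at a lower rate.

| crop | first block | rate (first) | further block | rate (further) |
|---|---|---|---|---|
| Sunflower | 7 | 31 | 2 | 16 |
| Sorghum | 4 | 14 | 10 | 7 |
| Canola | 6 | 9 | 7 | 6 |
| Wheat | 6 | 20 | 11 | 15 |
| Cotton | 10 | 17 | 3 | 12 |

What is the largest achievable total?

Treat each block as its own option and order by rate: Sunflower/T1 31 > Wheat/T1 20 > Cotton/T1 17 > Sunflower/T2 16 > Wheat/T2 15 > Sorghum/T1 14 > Cotton/T2 12 > Canola/T1 9 > Sorghum/T2 7 > Canola/T2 6.
Fill Sunflower T1 block (7 at 31) — 18 left.
Wheat/T1 (20): +6 — 12 left.
Cotton/T1 (17): +10 — 2 left.
Sunflower/T2 (16): +2 — 0 left.
Total = 31×7 + 20×6 + 17×10 + 16×2 = 539.

539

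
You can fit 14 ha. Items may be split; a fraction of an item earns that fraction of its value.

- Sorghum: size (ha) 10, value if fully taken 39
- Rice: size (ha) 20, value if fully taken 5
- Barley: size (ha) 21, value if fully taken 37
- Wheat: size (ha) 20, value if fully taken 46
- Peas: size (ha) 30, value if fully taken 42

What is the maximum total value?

Best value per unit of size first: Sorghum 39/10≈3.9, Wheat 46/20≈2.3, Barley 37/21≈1.76, Peas 42/30≈1.4, Rice 5/20≈0.25.
All 10 ha of Sorghum fit (value 39) → 4 remain.
Only 4 ha remain; take 4/20 of Wheat for value 46×4/20 = 9.2.
Total value = 48.2.

48.2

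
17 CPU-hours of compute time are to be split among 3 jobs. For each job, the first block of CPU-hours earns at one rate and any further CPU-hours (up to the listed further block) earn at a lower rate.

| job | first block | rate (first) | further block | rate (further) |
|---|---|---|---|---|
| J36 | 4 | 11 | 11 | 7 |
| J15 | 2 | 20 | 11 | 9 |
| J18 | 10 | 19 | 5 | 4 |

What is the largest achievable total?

283

Order all 6 blocks by rate: J15/tier1 20 > J18/tier1 19 > J36/tier1 11 > J15/tier2 9 > J36/tier2 7 > J18/tier2 4.
Fill J15 tier1 block (2 at 20) — 15 left.
Fill J18 tier1 block (10 at 19) — 5 left.
J36/tier1 (11): +4 — 1 left.
J15/tier2: +1 of 11 at 9; pool empty.
Total = 20×2 + 19×10 + 11×4 + 9×1 = 283.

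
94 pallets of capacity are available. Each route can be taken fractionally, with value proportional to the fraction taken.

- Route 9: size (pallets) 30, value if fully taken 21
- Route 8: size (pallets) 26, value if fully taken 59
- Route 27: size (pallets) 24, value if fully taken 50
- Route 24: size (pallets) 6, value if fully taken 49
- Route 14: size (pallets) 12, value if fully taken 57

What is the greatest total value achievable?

Best value per unit of size first: Route 24 49/6≈8.17, Route 14 57/12≈4.75, Route 8 59/26≈2.27, Route 27 50/24≈2.08, Route 9 21/30≈0.7.
Route 24: take in full, 6 pallets for value 49 — 88 left.
Take all of Route 14 (12 pallets, value 57) — 76 pallets left.
Take all of Route 8 (26 pallets, value 59) — 50 pallets left.
All 24 pallets of Route 27 fit (value 50) — 26 remain.
Only 26 pallets remain; take 26/30 of Route 9 for value 21×26/30 = 18.2.
Total value = 233.2.

233.2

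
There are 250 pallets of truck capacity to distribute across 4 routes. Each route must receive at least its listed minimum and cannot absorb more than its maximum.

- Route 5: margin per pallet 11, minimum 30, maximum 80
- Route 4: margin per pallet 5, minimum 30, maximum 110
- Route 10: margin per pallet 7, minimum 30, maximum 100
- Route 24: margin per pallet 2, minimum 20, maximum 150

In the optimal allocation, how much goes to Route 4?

Meeting every minimum uses 30+30+30+20 = 110 pallets, leaving 140.
Highest margin per pallet first: Route 5 11 > Route 10 7 > Route 4 5 > Route 24 2.
Route 5 takes 50 more to reach its cap of 80 — 90 left.
Route 10: +70 to 100 (cap) — 20 left.
Route 4 has room for 80 more but only 20 remain, so it gets 50.

50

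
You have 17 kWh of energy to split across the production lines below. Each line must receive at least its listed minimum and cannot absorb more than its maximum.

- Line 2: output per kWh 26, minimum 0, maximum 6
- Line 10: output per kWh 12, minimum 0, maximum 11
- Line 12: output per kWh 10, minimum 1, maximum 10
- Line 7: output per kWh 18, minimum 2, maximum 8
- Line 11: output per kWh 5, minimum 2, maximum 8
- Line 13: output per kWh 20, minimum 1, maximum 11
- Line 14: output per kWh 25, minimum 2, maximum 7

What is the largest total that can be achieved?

Meeting every minimum uses 0+0+1+2+2+1+2 = 8 kWh, leaving 9.
Order the production lines by output per kWh: Line 2 26 > Line 14 25 > Line 13 20 > Line 7 18 > Line 10 12 > Line 12 10 > Line 11 5.
Give Line 2 6 more to hit its cap of 6 ; 3 left.
Line 14 has room for 5 more but only 3 remain, so it gets 5.
Total = 26×6 + 10×1 + 18×2 + 5×2 + 20×1 + 25×5 = 357.

357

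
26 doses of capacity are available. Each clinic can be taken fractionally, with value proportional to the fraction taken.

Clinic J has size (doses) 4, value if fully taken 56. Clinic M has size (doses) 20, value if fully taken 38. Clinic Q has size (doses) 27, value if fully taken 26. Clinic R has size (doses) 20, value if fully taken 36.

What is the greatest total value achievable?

97.6

Rank by value-to-size ratio: Clinic J 56/4≈14, Clinic M 38/20≈1.9, Clinic R 36/20≈1.8, Clinic Q 26/27≈0.963.
Clinic J: take in full, 4 doses for value 56 → 22 left.
All 20 doses of Clinic M fit (value 38) → 2 remain.
Fill the last 2 doses with part of Clinic R: 2/20 of it earns 3.6.
Total value = 97.6.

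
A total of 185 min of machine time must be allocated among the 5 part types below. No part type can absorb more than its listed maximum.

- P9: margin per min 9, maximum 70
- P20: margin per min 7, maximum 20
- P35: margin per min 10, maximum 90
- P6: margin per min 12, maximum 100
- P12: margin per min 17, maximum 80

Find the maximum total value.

2610

Rank by margin per min: P12 17 > P6 12 > P35 10 > P9 9 > P20 7.
P12: +80 to 80 (cap) ; 105 left.
Give P6 100 to hit its cap of 100 ; 5 left.
P35 has room for 90 but only 5 remain, so it gets 5.
Total = 10×5 + 12×100 + 17×80 = 2610.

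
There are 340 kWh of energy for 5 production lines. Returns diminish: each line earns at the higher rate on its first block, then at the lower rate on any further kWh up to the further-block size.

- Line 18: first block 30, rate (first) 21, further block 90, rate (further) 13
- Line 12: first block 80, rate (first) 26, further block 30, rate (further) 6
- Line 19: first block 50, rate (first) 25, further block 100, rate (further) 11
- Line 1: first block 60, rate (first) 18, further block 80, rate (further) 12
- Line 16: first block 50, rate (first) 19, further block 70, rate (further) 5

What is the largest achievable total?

6900

Treat each block as its own option and order by rate: Line 12/tier1 26 > Line 19/tier1 25 > Line 18/tier1 21 > Line 16/tier1 19 > Line 1/tier1 18 > Line 18/tier2 13 > Line 1/tier2 12 > Line 19/tier2 11 > Line 12/tier2 6 > Line 16/tier2 5.
Line 12/tier1 (26): +80 — 260 left.
Fill Line 19 tier1 block (50 at 25) — 210 left.
Line 18 tier1 at 21: fill all 30 — 180 left.
Line 16/tier1 (19): +50 — 130 left.
Line 1/tier1 (18): +60 — 70 left.
Line 18 tier2 at 13: only 70 left, fill 70.
Total = 26×80 + 25×50 + 21×30 + 19×50 + 18×60 + 13×70 = 6900.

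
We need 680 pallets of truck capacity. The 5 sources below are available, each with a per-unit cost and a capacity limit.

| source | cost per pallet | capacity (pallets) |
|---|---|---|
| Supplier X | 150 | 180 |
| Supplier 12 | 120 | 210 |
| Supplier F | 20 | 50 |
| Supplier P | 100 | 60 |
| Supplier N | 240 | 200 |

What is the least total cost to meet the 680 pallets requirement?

102400

Use sources in increasing cost order.
Take 50 from Supplier F at 20 ; need 630 more.
Supplier P at 100: take all 60 pallets ; 570 still needed.
Supplier 12 (120): use full 210 ; 360 pallets to go.
Supplier X at 150: take all 180 pallets ; 180 still needed.
Supplier N at 240: take 180 of its 200 ; requirement met.
Cost = 50×20 + 60×100 + 210×120 + 180×150 + 180×240 = 102400.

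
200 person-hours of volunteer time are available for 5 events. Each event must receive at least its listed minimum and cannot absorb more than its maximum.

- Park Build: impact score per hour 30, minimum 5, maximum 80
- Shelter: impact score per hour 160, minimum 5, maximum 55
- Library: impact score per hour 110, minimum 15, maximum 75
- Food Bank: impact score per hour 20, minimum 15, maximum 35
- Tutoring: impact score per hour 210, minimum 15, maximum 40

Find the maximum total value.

26200

Meeting every minimum uses 5+5+15+15+15 = 55 person-hours, leaving 145.
Rank by impact score per hour: Tutoring 210 > Shelter 160 > Library 110 > Park Build 30 > Food Bank 20.
Tutoring: +25 to 40 (cap) → 120 left.
Shelter: +50 to 55 (cap) → 70 left.
Library takes 60 more to reach its cap of 75 → 10 left.
Park Build: +10 (room for 75) → 15. Pool exhausted.
Total = 30×15 + 160×55 + 110×75 + 20×15 + 210×40 = 26200.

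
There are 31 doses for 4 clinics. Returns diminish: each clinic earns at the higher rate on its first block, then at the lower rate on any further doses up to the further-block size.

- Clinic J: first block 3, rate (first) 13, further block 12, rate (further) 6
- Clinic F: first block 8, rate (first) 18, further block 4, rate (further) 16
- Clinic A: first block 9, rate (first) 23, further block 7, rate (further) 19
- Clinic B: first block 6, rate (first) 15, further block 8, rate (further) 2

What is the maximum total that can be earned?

Order all 8 blocks by rate: Clinic A/first 23 > Clinic A/second 19 > Clinic F/first 18 > Clinic F/second 16 > Clinic B/first 15 > Clinic J/first 13 > Clinic J/second 6 > Clinic B/second 2.
Clinic A first at 23: fill all 9 — 22 left.
Clinic A second at 19: fill all 7 — 15 left.
Clinic F first at 18: fill all 8 — 7 left.
Clinic F/second (16): +4 — 3 left.
Clinic B/first: +3 of 6 at 15; pool empty.
Total = 23×9 + 19×7 + 18×8 + 16×4 + 15×3 = 593.

593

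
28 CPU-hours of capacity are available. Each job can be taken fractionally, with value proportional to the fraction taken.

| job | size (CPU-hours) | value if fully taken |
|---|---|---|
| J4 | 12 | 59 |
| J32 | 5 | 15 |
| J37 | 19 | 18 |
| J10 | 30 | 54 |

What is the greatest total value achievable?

Best value per unit of size first: J4 59/12≈4.92, J32 15/5≈3, J10 54/30≈1.8, J37 18/19≈0.947.
Take all of J4 (12 CPU-hours, value 59) — 16 CPU-hours left.
J32: take in full, 5 CPU-hours for value 15 — 11 left.
11 CPU-hours left: a 11/30 share of J10 gives 54×11/30 = 19.8.
Total value = 93.8.

93.8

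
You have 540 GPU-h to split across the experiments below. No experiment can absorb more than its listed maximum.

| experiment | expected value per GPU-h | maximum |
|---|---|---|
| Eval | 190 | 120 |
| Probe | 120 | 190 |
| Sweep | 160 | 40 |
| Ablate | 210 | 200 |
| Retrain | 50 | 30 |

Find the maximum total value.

Order the experiments by expected value per GPU-h: Ablate 210 > Eval 190 > Sweep 160 > Probe 120 > Retrain 50.
Give Ablate 200 to hit its cap of 200 → 340 left.
Eval: +120 to 120 (cap) → 220 left.
Give Sweep 40 to hit its cap of 40 → 180 left.
Only 180 left; Probe takes them to reach 180.
Total = 190×120 + 120×180 + 160×40 + 210×200 = 92800.

92800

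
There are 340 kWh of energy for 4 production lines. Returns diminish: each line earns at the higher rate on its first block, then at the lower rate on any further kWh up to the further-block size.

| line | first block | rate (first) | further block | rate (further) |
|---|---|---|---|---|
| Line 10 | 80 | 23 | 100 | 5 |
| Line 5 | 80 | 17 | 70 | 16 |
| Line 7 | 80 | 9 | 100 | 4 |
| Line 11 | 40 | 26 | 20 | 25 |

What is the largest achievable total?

Rank every tier by rate: Line 11/T1 26 > Line 11/T2 25 > Line 10/T1 23 > Line 5/T1 17 > Line 5/T2 16 > Line 7/T1 9 > Line 10/T2 5 > Line 7/T2 4.
Line 11 T1 at 26: fill all 40 → 300 left.
Line 11 T2 at 25: fill all 20 → 280 left.
Line 10/T1 (23): +80 → 200 left.
Line 5 T1 at 17: fill all 80 → 120 left.
Line 5 T2 at 16: fill all 70 → 50 left.
Line 7/T1: +50 of 80 at 9; pool empty.
Total = 26×40 + 25×20 + 23×80 + 17×80 + 16×70 + 9×50 = 6310.

6310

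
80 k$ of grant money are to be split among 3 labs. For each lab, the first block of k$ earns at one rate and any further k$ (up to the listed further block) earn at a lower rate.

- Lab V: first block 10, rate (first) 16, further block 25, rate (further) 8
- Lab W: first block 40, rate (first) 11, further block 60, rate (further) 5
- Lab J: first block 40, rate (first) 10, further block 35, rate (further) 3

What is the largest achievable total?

900

Rank every tier by rate: Lab V/T1 16 > Lab W/T1 11 > Lab J/T1 10 > Lab V/T2 8 > Lab W/T2 5 > Lab J/T2 3.
Fill Lab V T1 block (10 at 16) ; 70 left.
Fill Lab W T1 block (40 at 11) ; 30 left.
30 remain; put them into Lab J T1 at 10.
Total = 16×10 + 11×40 + 10×30 = 900.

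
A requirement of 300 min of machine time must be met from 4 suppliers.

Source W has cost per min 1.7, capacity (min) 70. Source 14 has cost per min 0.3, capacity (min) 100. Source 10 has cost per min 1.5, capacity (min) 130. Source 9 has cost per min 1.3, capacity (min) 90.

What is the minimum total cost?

312

Fill from the cheapest supplier first.
Take 100 from Source 14 at 0.3 ; need 200 more.
Source 9 (1.3): use full 90 ; 110 min to go.
Source 10 at 1.5: take 110 of its 130 ; requirement met.
Source W: unused.
Cost = 100×0.3 + 90×1.3 + 110×1.5 = 312.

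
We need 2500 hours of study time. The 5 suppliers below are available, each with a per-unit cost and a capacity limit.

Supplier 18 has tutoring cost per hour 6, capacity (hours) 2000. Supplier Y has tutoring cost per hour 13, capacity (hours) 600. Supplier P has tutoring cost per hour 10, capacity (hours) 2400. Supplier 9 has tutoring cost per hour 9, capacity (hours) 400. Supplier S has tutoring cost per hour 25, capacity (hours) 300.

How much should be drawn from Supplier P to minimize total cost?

Use suppliers in increasing cost order.
Supplier 18 at 6: take all 2000 hours — 500 still needed.
Take 400 from Supplier 9 at 9 — need 100 more.
Supplier P (10): take the remaining 100 — done.
Supplier Y, Supplier S: unused.

100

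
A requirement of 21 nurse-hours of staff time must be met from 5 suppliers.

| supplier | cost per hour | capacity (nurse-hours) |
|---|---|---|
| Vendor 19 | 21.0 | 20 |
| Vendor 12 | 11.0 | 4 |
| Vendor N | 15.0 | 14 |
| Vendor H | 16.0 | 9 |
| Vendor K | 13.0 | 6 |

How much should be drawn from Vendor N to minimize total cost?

11

Fill from the cheapest supplier first.
Vendor 12 at 11.0: take all 4 nurse-hours ; 17 still needed.
Take 6 from Vendor K at 13.0 ; need 11 more.
Vendor N at 15.0: take 11 of its 14 ; requirement met.
Vendor H, Vendor 19: unused.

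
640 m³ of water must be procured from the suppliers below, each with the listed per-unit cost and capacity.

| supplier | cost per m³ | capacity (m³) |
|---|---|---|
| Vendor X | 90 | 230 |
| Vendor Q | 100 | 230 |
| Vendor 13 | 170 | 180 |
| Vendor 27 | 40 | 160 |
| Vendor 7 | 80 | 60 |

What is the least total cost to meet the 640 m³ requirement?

Fill from the cheapest supplier first.
Vendor 27 (40): use full 160 — 480 m³ to go.
Vendor 7 (80): use full 60 — 420 m³ to go.
Vendor X (90): use full 230 — 190 m³ to go.
Take 190 from Vendor Q at 100 to finish.
Vendor 13: unused.
Cost = 160×40 + 60×80 + 230×90 + 190×100 = 50900.

50900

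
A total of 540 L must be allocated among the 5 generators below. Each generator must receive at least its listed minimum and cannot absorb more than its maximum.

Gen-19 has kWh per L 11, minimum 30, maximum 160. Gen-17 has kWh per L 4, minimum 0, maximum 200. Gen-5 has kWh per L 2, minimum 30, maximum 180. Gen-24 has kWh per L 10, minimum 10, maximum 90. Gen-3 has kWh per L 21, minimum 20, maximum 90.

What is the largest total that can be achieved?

Meeting every minimum uses 30+0+30+10+20 = 90 L, leaving 450.
Highest kWh per L first: Gen-3 21 > Gen-19 11 > Gen-24 10 > Gen-17 4 > Gen-5 2.
Gen-3: +70 to 90 (cap) → 380 left.
Gen-19: +130 to 160 (cap) → 250 left.
Gen-24 takes 80 more to reach its cap of 90 → 170 left.
Gen-17: +170 (room for 200) → 170. Pool exhausted.
Total = 11×160 + 4×170 + 2×30 + 10×90 + 21×90 = 5290.

5290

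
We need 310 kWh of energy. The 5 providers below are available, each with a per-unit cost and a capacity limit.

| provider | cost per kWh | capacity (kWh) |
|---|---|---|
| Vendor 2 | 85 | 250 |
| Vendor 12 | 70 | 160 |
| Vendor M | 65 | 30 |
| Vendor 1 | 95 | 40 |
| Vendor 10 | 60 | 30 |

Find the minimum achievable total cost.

Cheapest first:
Vendor 10 at 60: take all 30 kWh ; 280 still needed.
Vendor M at 65: take all 30 kWh ; 250 still needed.
Vendor 12 at 70: take all 160 kWh ; 90 still needed.
Take 90 from Vendor 2 at 85 to finish.
Vendor 1: unused.
Cost = 30×60 + 30×65 + 160×70 + 90×85 = 22600.

22600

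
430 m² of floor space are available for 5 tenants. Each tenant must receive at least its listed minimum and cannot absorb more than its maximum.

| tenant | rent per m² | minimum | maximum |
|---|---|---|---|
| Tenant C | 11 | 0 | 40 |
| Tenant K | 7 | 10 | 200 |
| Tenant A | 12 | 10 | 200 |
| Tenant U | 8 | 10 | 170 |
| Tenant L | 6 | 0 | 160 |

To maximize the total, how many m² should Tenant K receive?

20

Meeting every minimum uses 0+10+10+10+0 = 30 m², leaving 400.
Highest rent per m² first: Tenant A 12 > Tenant C 11 > Tenant U 8 > Tenant K 7 > Tenant L 6.
Tenant A takes 190 more to reach its cap of 200 ; 210 left.
Give Tenant C 40 more to hit its cap of 40 ; 170 left.
Give Tenant U 160 more to hit its cap of 170 ; 10 left.
Tenant K has room for 190 more but only 10 remain, so it gets 20.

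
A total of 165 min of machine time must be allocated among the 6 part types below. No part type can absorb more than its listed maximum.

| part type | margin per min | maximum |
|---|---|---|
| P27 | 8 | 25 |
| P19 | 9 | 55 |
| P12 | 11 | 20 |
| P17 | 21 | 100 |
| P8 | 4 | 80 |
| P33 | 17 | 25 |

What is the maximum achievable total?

Rank by margin per min: P17 21 > P33 17 > P12 11 > P19 9 > P27 8 > P8 4.
P17: +100 to 100 (cap) → 65 left.
Give P33 25 to hit its cap of 25 → 40 left.
P12 takes 20 to reach its cap of 20 → 20 left.
Only 20 left; P19 takes them to reach 20.
Total = 9×20 + 11×20 + 21×100 + 17×25 = 2925.

2925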